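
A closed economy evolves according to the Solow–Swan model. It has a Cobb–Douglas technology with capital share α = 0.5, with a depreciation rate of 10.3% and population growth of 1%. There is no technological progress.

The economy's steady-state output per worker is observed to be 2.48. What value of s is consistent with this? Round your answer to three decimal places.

s ≈ 0.280

At the steady state, Δk = 0, so s·k^α = (n + δ)·k.
Since y* = [s/(n + δ)]^(α/(1−α)), we have s/(n + δ) = (y*)^((1−α)/α) = 2.48^1 = 2.4800.
Therefore s = 2.4800 × (n + δ) = 2.4800 × 0.113 = 0.2802.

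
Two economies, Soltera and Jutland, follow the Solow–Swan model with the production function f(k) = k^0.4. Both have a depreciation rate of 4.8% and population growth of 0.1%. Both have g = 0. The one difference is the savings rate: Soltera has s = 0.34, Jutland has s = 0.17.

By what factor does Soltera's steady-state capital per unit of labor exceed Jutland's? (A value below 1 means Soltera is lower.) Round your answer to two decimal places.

Steady-state k* = [s/(n + δ)]^(1/(1−α)), so the ratio is [ (s_S/(n + δ)_S) / (s_J/(n + δ)_J) ]^1.6667.
s_S/(n + δ)_S = 0.34/0.049 = 6.9388; s_J/(n + δ)_J = 0.17/0.049 = 3.4694.
Ratio = (6.9388/3.4694)^1.6667 = 2.0000^1.6667 ≈ 3.1749

ratio ≈ 3.17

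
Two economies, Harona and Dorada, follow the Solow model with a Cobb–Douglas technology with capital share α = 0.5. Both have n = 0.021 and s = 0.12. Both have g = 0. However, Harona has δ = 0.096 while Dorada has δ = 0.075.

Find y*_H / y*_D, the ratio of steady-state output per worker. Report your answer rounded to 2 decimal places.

Steady-state y* = [s/(n + δ)]^(α/(1−α)), so the ratio is [ (s_H/(n + δ)_H) / (s_D/(n + δ)_D) ]^1.
s_H/(n + δ)_H = 0.12/0.117 = 1.0256; s_D/(n + δ)_D = 0.12/0.096 = 1.2500.
Ratio = (1.0256/1.2500)^1 = 0.8205^1 ≈ 0.8205

y*_H / y*_D ≈ 0.82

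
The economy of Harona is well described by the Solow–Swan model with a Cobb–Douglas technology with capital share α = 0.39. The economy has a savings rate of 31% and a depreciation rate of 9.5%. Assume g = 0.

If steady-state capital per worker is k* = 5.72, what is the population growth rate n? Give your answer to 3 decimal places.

n ≈ 0.012

At the steady state, Δk = 0, so s·k^α = (n + δ)·k.
So s / (n + δ) = (k*)^(1−α) = 5.72^0.61 = 2.8974.
Therefore n + δ = s / 2.8974 = 0.31 / 2.8974 = 0.1070, so n = 0.1070 − 0.095 = 0.0120.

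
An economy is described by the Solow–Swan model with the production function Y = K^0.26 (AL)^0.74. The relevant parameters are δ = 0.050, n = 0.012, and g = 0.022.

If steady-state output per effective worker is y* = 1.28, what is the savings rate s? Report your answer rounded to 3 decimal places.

At the steady state, Δk = 0, so s·k^α = (n + g + δ)·k.
Since y* = [s/(n + g + δ)]^(α/(1−α)), we have s/(n + g + δ) = (y*)^((1−α)/α) = 1.28^2.8462 = 2.0190.
Therefore s = 2.0190 × (n + g + δ) = 2.0190 × 0.084 = 0.1696.

s ≈ 0.170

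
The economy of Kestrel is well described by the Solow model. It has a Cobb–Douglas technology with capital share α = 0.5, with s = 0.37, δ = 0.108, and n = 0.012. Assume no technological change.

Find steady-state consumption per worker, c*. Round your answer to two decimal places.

In steady state, investment equals break-even investment: s·k^α = (n + δ)·k.
Rearranging, k^(1−α) = s / (n + δ).
k^0.5 = 0.37 / (0.012 + 0.108) = 0.37 / 0.120 = 3.0833
k* = 3.0833^(1/0.5) ≈ 9.5067
y* = (k*)^α = 9.5067^0.5 ≈ 3.0833
c* = (1 − s)·y* = (1 − 0.37) × 3.0833 ≈ 1.9425

c* = 1.94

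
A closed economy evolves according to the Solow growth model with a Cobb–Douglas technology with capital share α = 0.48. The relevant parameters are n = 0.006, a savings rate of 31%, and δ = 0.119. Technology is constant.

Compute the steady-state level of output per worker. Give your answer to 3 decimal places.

Steady state requires s·f(k) = (n + δ)·k, i.e. s·k^α = (n + δ)·k.
Dividing both sides by k: k^(1−α) = s / (n + δ).
k^0.52 = 0.31 / (0.006 + 0.119) = 0.31 / 0.125 = 2.4800
k* = 2.4800^(1/0.52) ≈ 5.7354
y* = (k*)^α = 5.7354^0.48 ≈ 2.3127

y* ≈ 2.313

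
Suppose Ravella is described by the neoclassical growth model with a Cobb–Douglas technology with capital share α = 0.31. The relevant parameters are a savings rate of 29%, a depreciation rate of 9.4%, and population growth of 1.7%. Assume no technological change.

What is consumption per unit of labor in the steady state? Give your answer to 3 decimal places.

c* = 1.093

At the steady state, Δk = 0, so s·k^α = (n + δ)·k.
Rearranging, k^(1−α) = s / (n + δ).
k^0.69 = 0.29 / (0.017 + 0.094) = 0.29 / 0.111 = 2.6126
k* = 2.6126^(1/0.69) ≈ 4.0221
y* = (k*)^α = 4.0221^0.31 ≈ 1.5395
c* = (1 − s)·y* = (1 − 0.29) × 1.5395 ≈ 1.0930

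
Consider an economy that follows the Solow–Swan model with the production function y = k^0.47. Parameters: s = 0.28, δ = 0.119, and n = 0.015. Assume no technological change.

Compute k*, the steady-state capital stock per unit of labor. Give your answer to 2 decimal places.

In steady state, investment equals break-even investment: s·k^α = (n + δ)·k.
Rearranging, k^(1−α) = s / (n + δ).
k^0.53 = 0.28 / (0.015 + 0.119) = 0.28 / 0.134 = 2.0896
k* = 2.0896^(1/0.53) ≈ 4.0169

k* = 4.02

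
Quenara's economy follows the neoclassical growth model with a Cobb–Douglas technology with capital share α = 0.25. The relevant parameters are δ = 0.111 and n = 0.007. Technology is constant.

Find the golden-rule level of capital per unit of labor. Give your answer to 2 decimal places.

k_gold ≈ 2.72

The golden rule sets f'(k) = n + δ, i.e. α·k^(α−1) = n + δ.
So k^(1−α) = α / (n + δ) = 0.25 / 0.118 = 2.1186.
k_gold = 2.1186^(1/0.75) ≈ 2.7210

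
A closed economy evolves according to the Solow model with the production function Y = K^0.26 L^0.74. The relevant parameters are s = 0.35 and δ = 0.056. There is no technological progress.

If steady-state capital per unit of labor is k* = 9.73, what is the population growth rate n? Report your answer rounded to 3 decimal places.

n ≈ 0.009

Steady state requires s·f(k) = (n + δ)·k, i.e. s·k^α = (n + δ)·k.
So s / (n + δ) = (k*)^(1−α) = 9.73^0.74 = 5.3852.
Therefore n + δ = s / 5.3852 = 0.35 / 5.3852 = 0.0650, so n = 0.0650 − 0.056 = 0.0090.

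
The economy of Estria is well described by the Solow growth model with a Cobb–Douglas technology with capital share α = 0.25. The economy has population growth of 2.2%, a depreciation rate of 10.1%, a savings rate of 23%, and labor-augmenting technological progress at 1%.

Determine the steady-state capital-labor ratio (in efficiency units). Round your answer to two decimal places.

In steady state, investment equals break-even investment: s·k^α = (n + g + δ)·k.
Rearranging, k^(1−α) = s / (n + g + δ).
k^0.75 = 0.23 / (0.022 + 0.010 + 0.101) = 0.23 / 0.133 = 1.7293
k* = 1.7293^(1/0.75) ≈ 2.0757

k* ≈ 2.08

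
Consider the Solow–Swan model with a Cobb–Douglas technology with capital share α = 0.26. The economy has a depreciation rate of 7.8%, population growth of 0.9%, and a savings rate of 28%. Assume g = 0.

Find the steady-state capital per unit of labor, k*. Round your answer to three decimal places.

At the steady state, Δk = 0, so s·k^α = (n + δ)·k.
Rearranging, k^(1−α) = s / (n + δ).
k^0.74 = 0.28 / (0.009 + 0.078) = 0.28 / 0.087 = 3.2184
k* = 3.2184^(1/0.74) ≈ 4.8529

k* ≈ 4.853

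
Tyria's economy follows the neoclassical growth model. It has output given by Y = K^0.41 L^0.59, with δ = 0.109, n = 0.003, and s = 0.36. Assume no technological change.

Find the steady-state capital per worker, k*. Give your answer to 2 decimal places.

At the steady state, Δk = 0, so s·k^α = (n + δ)·k.
Rearranging, k^(1−α) = s / (n + δ).
k^0.59 = 0.36 / (0.003 + 0.109) = 0.36 / 0.112 = 3.2143
k* = 3.2143^(1/0.59) ≈ 7.2355

k* = 7.24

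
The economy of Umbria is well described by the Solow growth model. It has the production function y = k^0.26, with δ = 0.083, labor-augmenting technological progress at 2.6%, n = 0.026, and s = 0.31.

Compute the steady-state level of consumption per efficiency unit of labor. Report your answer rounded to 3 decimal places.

c* ≈ 0.924

In steady state, investment equals break-even investment: s·k^α = (n + g + δ)·k.
Rearranging, k^(1−α) = s / (n + g + δ).
k^0.74 = 0.31 / (0.026 + 0.026 + 0.083) = 0.31 / 0.135 = 2.2963
k* = 2.2963^(1/0.74) ≈ 3.0752
y* = (k*)^α = 3.0752^0.26 ≈ 1.3392
c* = (1 − s)·y* = (1 − 0.31) × 1.3392 ≈ 0.9240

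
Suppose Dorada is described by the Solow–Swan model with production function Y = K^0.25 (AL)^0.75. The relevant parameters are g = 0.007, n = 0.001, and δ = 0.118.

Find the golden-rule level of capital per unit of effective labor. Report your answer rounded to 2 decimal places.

The golden rule sets f'(k) = n + g + δ, i.e. α·k^(α−1) = n + g + δ.
So k^(1−α) = α / (n + g + δ) = 0.25 / 0.126 = 1.9841.
k_gold = 1.9841^(1/0.75) ≈ 2.4932

k_gold ≈ 2.49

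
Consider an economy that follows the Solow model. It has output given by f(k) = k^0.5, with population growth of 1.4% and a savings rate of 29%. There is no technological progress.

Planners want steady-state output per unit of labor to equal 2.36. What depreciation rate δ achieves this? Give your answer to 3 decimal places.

δ ≈ 0.109

Steady state requires s·f(k) = (n + δ)·k, i.e. s·k^α = (n + δ)·k.
Since y* = [s/(n + δ)]^(α/(1−α)), we have s/(n + δ) = (y*)^((1−α)/α) = 2.36^1 = 2.3600.
Therefore n + δ = s / 2.3600 = 0.29 / 2.3600 = 0.1229, so δ = 0.1229 − 0.014 = 0.1089.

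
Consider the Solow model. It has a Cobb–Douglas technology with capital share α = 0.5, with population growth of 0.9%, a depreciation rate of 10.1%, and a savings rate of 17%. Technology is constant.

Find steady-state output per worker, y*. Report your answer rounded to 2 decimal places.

At the steady state, Δk = 0, so s·k^α = (n + δ)·k.
Dividing both sides by k: k^(1−α) = s / (n + δ).
k^0.5 = 0.17 / (0.009 + 0.101) = 0.17 / 0.110 = 1.5455
k* = 1.5455^(1/0.5) ≈ 2.3886
y* = (k*)^α = 2.3886^0.5 ≈ 1.5455

y* ≈ 1.55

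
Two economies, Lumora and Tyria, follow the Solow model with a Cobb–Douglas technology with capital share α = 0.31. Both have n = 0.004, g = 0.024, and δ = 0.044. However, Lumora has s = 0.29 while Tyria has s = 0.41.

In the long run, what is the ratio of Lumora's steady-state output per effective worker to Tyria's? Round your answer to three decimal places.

ratio ≈ 0.856

Steady-state y* = [s/(n + g + δ)]^(α/(1−α)), so the ratio is [ (s_L/(n + g + δ)_L) / (s_T/(n + g + δ)_T) ]^0.4493.
s_L/(n + g + δ)_L = 0.29/0.072 = 4.0278; s_T/(n + g + δ)_T = 0.41/0.072 = 5.6944.
Ratio = (4.0278/5.6944)^0.4493 = 0.7073^0.4493 ≈ 0.8559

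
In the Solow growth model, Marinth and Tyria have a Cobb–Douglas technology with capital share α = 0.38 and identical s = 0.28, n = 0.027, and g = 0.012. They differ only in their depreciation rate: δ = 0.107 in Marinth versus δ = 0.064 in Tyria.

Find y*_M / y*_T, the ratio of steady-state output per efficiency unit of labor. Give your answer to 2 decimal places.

Steady-state y* = [s/(n + g + δ)]^(α/(1−α)), so the ratio is [ (s_M/(n + g + δ)_M) / (s_T/(n + g + δ)_T) ]^0.6129.
s_M/(n + g + δ)_M = 0.28/0.146 = 1.9178; s_T/(n + g + δ)_T = 0.28/0.103 = 2.7184.
Ratio = (1.9178/2.7184)^0.6129 = 0.7055^0.6129 ≈ 0.8075

y*_M / y*_T ≈ 0.81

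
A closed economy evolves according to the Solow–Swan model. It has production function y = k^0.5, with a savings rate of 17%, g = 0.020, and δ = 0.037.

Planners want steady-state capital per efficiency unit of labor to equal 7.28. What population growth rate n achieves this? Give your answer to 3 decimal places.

n ≈ 0.006

Steady state requires s·f(k) = (n + g + δ)·k, i.e. s·k^α = (n + g + δ)·k.
So s / (n + g + δ) = (k*)^(1−α) = 7.28^0.5 = 2.6981.
Therefore n + g + δ = s / 2.6981 = 0.17 / 2.6981 = 0.0630, so n = 0.0630 − 0.057 = 0.0060.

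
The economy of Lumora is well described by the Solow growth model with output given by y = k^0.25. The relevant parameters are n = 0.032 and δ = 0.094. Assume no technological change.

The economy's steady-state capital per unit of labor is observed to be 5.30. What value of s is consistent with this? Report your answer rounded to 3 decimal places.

s ≈ 0.440

Steady state requires s·f(k) = (n + δ)·k, i.e. s·k^α = (n + δ)·k.
So s / (n + δ) = (k*)^(1−α) = 5.30^0.75 = 3.4931.
Therefore s = 3.4931 × (n + δ) = 3.4931 × 0.126 = 0.4401.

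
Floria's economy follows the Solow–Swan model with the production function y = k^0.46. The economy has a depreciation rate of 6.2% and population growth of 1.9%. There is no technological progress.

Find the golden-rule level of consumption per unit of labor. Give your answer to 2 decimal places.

c_gold ≈ 2.37

At the golden rule, f'(k) = n + δ, so α·k^(α−1) = n + δ and k_gold = (α/(n + δ))^(1/(1−α)).
k_gold = (0.46/0.081)^(1/0.54) = 5.6790^1.8519 ≈ 24.9365
c_gold = f(k_gold) − (n + δ)·k_gold = 4.3908 − 0.081×24.9365 ≈ 2.3709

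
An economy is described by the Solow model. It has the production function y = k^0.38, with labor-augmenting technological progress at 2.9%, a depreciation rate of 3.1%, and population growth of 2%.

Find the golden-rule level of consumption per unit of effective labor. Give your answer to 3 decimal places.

At the golden rule, f'(k) = n + g + δ, so α·k^(α−1) = n + g + δ and k_gold = (α/(n + g + δ))^(1/(1−α)).
k_gold = (0.38/0.080)^(1/0.62) = 4.7500^1.6129 ≈ 12.3435
c_gold = f(k_gold) − (n + g + δ)·k_gold = 2.5986 − 0.080×12.3435 ≈ 1.6111

c_gold ≈ 1.611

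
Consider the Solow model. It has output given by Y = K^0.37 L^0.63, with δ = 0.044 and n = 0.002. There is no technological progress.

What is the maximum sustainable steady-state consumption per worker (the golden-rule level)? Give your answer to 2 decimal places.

At the golden rule, f'(k) = n + δ, so α·k^(α−1) = n + δ and k_gold = (α/(n + δ))^(1/(1−α)).
k_gold = (0.37/0.046)^(1/0.63) = 8.0435^1.5873 ≈ 27.3661
c_gold = f(k_gold) − (n + δ)·k_gold = 3.4023 − 0.046×27.3661 ≈ 2.1435

c_gold ≈ 2.14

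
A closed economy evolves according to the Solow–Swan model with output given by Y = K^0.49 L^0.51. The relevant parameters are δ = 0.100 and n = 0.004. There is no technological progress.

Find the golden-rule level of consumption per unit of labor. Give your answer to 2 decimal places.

c_gold ≈ 2.26

At the golden rule, f'(k) = n + δ, so α·k^(α−1) = n + δ and k_gold = (α/(n + δ))^(1/(1−α)).
k_gold = (0.49/0.104)^(1/0.51) = 4.7115^1.9608 ≈ 20.8896
c_gold = f(k_gold) − (n + δ)·k_gold = 4.4337 − 0.104×20.8896 ≈ 2.2612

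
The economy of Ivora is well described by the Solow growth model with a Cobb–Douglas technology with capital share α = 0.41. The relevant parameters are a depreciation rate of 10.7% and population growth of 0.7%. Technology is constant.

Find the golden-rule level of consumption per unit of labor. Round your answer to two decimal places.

c_gold ≈ 1.44

At the golden rule, f'(k) = n + δ, so α·k^(α−1) = n + δ and k_gold = (α/(n + δ))^(1/(1−α)).
k_gold = (0.41/0.114)^(1/0.59) = 3.5965^1.6949 ≈ 8.7531
c_gold = f(k_gold) − (n + δ)·k_gold = 2.4338 − 0.114×8.7531 ≈ 1.4359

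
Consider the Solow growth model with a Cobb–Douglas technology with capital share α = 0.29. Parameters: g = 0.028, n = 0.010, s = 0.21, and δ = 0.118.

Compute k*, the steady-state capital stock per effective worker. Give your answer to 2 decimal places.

At the steady state, Δk = 0, so s·k^α = (n + g + δ)·k.
Dividing both sides by k: k^(1−α) = s / (n + g + δ).
k^0.71 = 0.21 / (0.010 + 0.028 + 0.118) = 0.21 / 0.156 = 1.3462
k* = 1.3462^(1/0.71) ≈ 1.5200

k* = 1.52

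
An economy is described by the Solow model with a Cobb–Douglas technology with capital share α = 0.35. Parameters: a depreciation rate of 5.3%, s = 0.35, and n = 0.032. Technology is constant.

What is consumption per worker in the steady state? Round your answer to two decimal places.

In steady state, investment equals break-even investment: s·k^α = (n + δ)·k.
Rearranging, k^(1−α) = s / (n + δ).
k^0.65 = 0.35 / (0.032 + 0.053) = 0.35 / 0.085 = 4.1176
k* = 4.1176^(1/0.65) ≈ 8.8228
y* = (k*)^α = 8.8228^0.35 ≈ 2.1427
c* = (1 − s)·y* = (1 − 0.35) × 2.1427 ≈ 1.3928

c* = 1.39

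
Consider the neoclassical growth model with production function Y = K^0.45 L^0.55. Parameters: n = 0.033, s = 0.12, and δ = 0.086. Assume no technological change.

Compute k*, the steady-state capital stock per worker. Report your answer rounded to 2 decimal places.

k* = 1.02

Steady state requires s·f(k) = (n + δ)·k, i.e. s·k^α = (n + δ)·k.
Rearranging, k^(1−α) = s / (n + δ).
k^0.55 = 0.12 / (0.033 + 0.086) = 0.12 / 0.119 = 1.0084
k* = 1.0084^(1/0.55) ≈ 1.0153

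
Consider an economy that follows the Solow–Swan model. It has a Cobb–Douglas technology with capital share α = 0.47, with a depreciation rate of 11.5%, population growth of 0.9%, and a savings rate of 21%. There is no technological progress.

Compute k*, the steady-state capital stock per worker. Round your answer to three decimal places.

k* = 2.702

Steady state requires s·f(k) = (n + δ)·k, i.e. s·k^α = (n + δ)·k.
Rearranging, k^(1−α) = s / (n + δ).
k^0.53 = 0.21 / (0.009 + 0.115) = 0.21 / 0.124 = 1.6935
k* = 1.6935^(1/0.53) ≈ 2.7019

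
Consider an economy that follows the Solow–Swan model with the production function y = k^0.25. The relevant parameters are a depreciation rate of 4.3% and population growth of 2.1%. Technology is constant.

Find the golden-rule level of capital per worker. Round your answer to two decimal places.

The golden rule sets f'(k) = n + δ, i.e. α·k^(α−1) = n + δ.
So k^(1−α) = α / (n + δ) = 0.25 / 0.064 = 3.9063.
k_gold = 3.9063^(1/0.75) ≈ 6.1521

k_gold ≈ 6.15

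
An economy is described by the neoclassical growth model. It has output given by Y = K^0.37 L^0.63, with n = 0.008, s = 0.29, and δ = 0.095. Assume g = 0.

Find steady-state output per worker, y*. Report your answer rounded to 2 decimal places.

y* ≈ 1.84

At the steady state, Δk = 0, so s·k^α = (n + δ)·k.
Rearranging, k^(1−α) = s / (n + δ).
k^0.63 = 0.29 / (0.008 + 0.095) = 0.29 / 0.103 = 2.8155
k* = 2.8155^(1/0.63) ≈ 5.1711
y* = (k*)^α = 5.1711^0.37 ≈ 1.8366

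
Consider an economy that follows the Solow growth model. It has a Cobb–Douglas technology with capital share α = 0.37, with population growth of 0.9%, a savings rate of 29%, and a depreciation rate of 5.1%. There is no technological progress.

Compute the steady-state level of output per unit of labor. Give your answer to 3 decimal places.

y* = 2.523

In steady state, investment equals break-even investment: s·k^α = (n + δ)·k.
Dividing both sides by k: k^(1−α) = s / (n + δ).
k^0.63 = 0.29 / (0.009 + 0.051) = 0.29 / 0.060 = 4.8333
k* = 4.8333^(1/0.63) ≈ 12.1927
y* = (k*)^α = 12.1927^0.37 ≈ 2.5226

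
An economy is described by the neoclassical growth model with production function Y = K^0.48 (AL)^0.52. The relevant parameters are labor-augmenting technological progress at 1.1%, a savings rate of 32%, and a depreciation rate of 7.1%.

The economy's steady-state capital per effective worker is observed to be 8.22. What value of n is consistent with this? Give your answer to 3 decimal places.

Steady state requires s·f(k) = (n + g + δ)·k, i.e. s·k^α = (n + g + δ)·k.
So s / (n + g + δ) = (k*)^(1−α) = 8.22^0.52 = 2.9904.
Therefore n + g + δ = s / 2.9904 = 0.32 / 2.9904 = 0.1070, so n = 0.1070 − 0.082 = 0.0250.

n ≈ 0.025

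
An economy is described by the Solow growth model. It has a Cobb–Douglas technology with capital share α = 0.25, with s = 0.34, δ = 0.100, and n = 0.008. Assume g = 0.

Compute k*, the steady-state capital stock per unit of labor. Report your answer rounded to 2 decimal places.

In steady state, investment equals break-even investment: s·k^α = (n + δ)·k.
Dividing both sides by k: k^(1−α) = s / (n + δ).
k^0.75 = 0.34 / (0.008 + 0.100) = 0.34 / 0.108 = 3.1481
k* = 3.1481^(1/0.75) ≈ 4.6139

k* = 4.61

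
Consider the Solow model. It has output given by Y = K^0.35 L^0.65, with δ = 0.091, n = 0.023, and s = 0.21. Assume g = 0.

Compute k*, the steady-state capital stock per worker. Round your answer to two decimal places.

In steady state, investment equals break-even investment: s·k^α = (n + δ)·k.
Rearranging, k^(1−α) = s / (n + δ).
k^0.65 = 0.21 / (0.023 + 0.091) = 0.21 / 0.114 = 1.8421
k* = 1.8421^(1/0.65) ≈ 2.5596

k* = 2.56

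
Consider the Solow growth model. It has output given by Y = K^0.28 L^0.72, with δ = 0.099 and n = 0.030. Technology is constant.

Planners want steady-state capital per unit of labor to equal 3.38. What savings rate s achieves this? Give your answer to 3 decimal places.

s ≈ 0.310

Steady state requires s·f(k) = (n + δ)·k, i.e. s·k^α = (n + δ)·k.
So s / (n + δ) = (k*)^(1−α) = 3.38^0.72 = 2.4034.
Therefore s = 2.4034 × (n + δ) = 2.4034 × 0.129 = 0.3100.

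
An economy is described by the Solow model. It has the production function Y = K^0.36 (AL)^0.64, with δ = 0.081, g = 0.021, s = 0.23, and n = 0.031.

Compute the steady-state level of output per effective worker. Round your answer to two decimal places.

Steady state requires s·f(k) = (n + g + δ)·k, i.e. s·k^α = (n + g + δ)·k.
Rearranging, k^(1−α) = s / (n + g + δ).
k^0.64 = 0.23 / (0.031 + 0.021 + 0.081) = 0.23 / 0.133 = 1.7293
k* = 1.7293^(1/0.64) ≈ 2.3533
y* = (k*)^α = 2.3533^0.36 ≈ 1.3608

y* ≈ 1.36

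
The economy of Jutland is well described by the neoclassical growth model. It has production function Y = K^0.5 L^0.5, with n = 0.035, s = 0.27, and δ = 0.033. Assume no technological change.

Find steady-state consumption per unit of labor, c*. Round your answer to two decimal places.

c* = 2.90

At the steady state, Δk = 0, so s·k^α = (n + δ)·k.
Rearranging, k^(1−α) = s / (n + δ).
k^0.5 = 0.27 / (0.035 + 0.033) = 0.27 / 0.068 = 3.9706
k* = 3.9706^(1/0.5) ≈ 15.7657
y* = (k*)^α = 15.7657^0.5 ≈ 3.9706
c* = (1 − s)·y* = (1 − 0.27) × 3.9706 ≈ 2.8985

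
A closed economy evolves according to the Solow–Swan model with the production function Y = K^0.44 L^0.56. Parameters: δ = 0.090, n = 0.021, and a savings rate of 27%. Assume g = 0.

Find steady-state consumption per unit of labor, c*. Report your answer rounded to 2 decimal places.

c* = 1.47

Steady state requires s·f(k) = (n + δ)·k, i.e. s·k^α = (n + δ)·k.
Dividing both sides by k: k^(1−α) = s / (n + δ).
k^0.56 = 0.27 / (0.021 + 0.090) = 0.27 / 0.111 = 2.4324
k* = 2.4324^(1/0.56) ≈ 4.8904
y* = (k*)^α = 4.8904^0.44 ≈ 2.0105
c* = (1 − s)·y* = (1 − 0.27) × 2.0105 ≈ 1.4677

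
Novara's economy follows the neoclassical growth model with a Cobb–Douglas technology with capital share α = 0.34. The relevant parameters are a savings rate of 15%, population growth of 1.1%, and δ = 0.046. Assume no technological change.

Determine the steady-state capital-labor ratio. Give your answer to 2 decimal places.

At the steady state, Δk = 0, so s·k^α = (n + δ)·k.
Rearranging, k^(1−α) = s / (n + δ).
k^0.66 = 0.15 / (0.011 + 0.046) = 0.15 / 0.057 = 2.6316
k* = 2.6316^(1/0.66) ≈ 4.3321

k* ≈ 4.33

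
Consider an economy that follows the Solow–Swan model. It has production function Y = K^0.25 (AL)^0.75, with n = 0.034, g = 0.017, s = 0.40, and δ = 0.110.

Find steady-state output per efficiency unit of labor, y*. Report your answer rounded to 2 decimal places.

y* = 1.35

At the steady state, Δk = 0, so s·k^α = (n + g + δ)·k.
Rearranging, k^(1−α) = s / (n + g + δ).
k^0.75 = 0.40 / (0.034 + 0.017 + 0.110) = 0.40 / 0.161 = 2.4845
k* = 2.4845^(1/0.75) ≈ 3.3650
y* = (k*)^α = 3.3650^0.25 ≈ 1.3544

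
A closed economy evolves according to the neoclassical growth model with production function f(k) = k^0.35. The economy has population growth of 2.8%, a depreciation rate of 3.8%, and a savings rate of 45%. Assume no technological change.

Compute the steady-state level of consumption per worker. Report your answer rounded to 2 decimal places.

c* = 1.55

Steady state requires s·f(k) = (n + δ)·k, i.e. s·k^α = (n + δ)·k.
Rearranging, k^(1−α) = s / (n + δ).
k^0.65 = 0.45 / (0.028 + 0.038) = 0.45 / 0.066 = 6.8182
k* = 6.8182^(1/0.65) ≈ 19.1676
y* = (k*)^α = 19.1676^0.35 ≈ 2.8112
c* = (1 − s)·y* = (1 − 0.45) × 2.8112 ≈ 1.5462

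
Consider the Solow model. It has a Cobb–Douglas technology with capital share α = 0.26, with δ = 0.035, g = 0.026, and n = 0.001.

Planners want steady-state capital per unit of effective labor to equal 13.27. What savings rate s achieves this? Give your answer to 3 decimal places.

s ≈ 0.420

At the steady state, Δk = 0, so s·k^α = (n + g + δ)·k.
So s / (n + g + δ) = (k*)^(1−α) = 13.27^0.74 = 6.7752.
Therefore s = 6.7752 × (n + g + δ) = 6.7752 × 0.062 = 0.4201.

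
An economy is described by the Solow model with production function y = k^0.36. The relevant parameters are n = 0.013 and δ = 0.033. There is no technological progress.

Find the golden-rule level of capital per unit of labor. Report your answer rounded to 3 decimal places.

The golden rule sets f'(k) = n + δ, i.e. α·k^(α−1) = n + δ.
So k^(1−α) = α / (n + δ) = 0.36 / 0.046 = 7.8261.
k_gold = 7.8261^(1/0.64) ≈ 24.8980

k_gold ≈ 24.898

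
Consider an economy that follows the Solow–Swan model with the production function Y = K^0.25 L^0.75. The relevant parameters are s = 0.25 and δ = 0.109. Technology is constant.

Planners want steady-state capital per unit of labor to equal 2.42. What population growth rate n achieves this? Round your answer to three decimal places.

n ≈ 0.020

At the steady state, Δk = 0, so s·k^α = (n + δ)·k.
So s / (n + δ) = (k*)^(1−α) = 2.42^0.75 = 1.9403.
Therefore n + δ = s / 1.9403 = 0.25 / 1.9403 = 0.1288, so n = 0.1288 − 0.109 = 0.0198.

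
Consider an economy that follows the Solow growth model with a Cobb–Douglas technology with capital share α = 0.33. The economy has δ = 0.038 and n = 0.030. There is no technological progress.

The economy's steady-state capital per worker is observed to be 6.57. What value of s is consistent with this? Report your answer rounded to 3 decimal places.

s ≈ 0.240

At the steady state, Δk = 0, so s·k^α = (n + δ)·k.
So s / (n + δ) = (k*)^(1−α) = 6.57^0.67 = 3.5300.
Therefore s = 3.5300 × (n + δ) = 3.5300 × 0.068 = 0.2400.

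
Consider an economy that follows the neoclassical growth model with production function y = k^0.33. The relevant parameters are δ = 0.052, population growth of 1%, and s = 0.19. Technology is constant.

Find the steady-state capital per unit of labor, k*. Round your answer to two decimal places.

k* ≈ 5.32

In steady state, investment equals break-even investment: s·k^α = (n + δ)·k.
Dividing both sides by k: k^(1−α) = s / (n + δ).
k^0.67 = 0.19 / (0.010 + 0.052) = 0.19 / 0.062 = 3.0645
k* = 3.0645^(1/0.67) ≈ 5.3200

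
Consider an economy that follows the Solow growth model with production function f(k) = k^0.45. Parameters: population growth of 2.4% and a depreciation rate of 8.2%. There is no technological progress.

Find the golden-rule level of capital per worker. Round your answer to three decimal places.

The golden rule sets f'(k) = n + δ, i.e. α·k^(α−1) = n + δ.
So k^(1−α) = α / (n + δ) = 0.45 / 0.106 = 4.2453.
k_gold = 4.2453^(1/0.55) ≈ 13.8564

k_gold ≈ 13.856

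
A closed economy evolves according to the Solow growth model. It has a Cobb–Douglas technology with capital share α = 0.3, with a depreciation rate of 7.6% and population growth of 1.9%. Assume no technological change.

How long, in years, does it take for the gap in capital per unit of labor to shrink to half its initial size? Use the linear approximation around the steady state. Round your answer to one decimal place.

Near the steady state the convergence rate is λ = (1 − α)(n + δ).
λ = (1 − 0.3) × 0.095 = 0.7 × 0.095 = 0.0665
Half-life = ln 2 / λ = 0.6931 / 0.0665 ≈ 10.42 years

half-life ≈ 10.4 years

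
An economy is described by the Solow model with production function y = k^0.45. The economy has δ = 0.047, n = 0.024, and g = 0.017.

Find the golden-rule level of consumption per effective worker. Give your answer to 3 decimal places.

c_gold ≈ 2.090

At the golden rule, f'(k) = n + g + δ, so α·k^(α−1) = n + g + δ and k_gold = (α/(n + g + δ))^(1/(1−α)).
k_gold = (0.45/0.088)^(1/0.55) = 5.1136^1.8182 ≈ 19.4360
c_gold = f(k_gold) − (n + g + δ)·k_gold = 3.8008 − 0.088×19.4360 ≈ 2.0904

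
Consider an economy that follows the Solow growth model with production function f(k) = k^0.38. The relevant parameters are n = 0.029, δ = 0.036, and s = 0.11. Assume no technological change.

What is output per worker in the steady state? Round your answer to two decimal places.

At the steady state, Δk = 0, so s·k^α = (n + δ)·k.
Dividing both sides by k: k^(1−α) = s / (n + δ).
k^0.62 = 0.11 / (0.029 + 0.036) = 0.11 / 0.065 = 1.6923
k* = 1.6923^(1/0.62) ≈ 2.3362
y* = (k*)^α = 2.3362^0.38 ≈ 1.3805

y* ≈ 1.38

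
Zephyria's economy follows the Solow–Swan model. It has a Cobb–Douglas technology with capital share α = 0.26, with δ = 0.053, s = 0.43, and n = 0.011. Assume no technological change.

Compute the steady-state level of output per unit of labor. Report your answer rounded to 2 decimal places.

y* = 1.95

At the steady state, Δk = 0, so s·k^α = (n + δ)·k.
Dividing both sides by k: k^(1−α) = s / (n + δ).
k^0.74 = 0.43 / (0.011 + 0.053) = 0.43 / 0.064 = 6.7188
k* = 6.7188^(1/0.74) ≈ 13.1208
y* = (k*)^α = 13.1208^0.26 ≈ 1.9529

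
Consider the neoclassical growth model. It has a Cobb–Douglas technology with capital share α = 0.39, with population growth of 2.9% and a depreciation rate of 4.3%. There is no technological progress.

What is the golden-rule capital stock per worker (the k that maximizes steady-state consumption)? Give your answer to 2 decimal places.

The golden rule sets f'(k) = n + δ, i.e. α·k^(α−1) = n + δ.
So k^(1−α) = α / (n + δ) = 0.39 / 0.072 = 5.4167.
k_gold = 5.4167^(1/0.61) ≈ 15.9531

k_gold ≈ 15.95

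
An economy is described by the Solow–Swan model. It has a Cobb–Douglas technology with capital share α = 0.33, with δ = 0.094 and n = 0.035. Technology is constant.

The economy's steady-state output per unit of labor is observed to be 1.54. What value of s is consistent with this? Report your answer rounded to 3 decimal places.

s ≈ 0.310

Steady state requires s·f(k) = (n + δ)·k, i.e. s·k^α = (n + δ)·k.
Since y* = [s/(n + δ)]^(α/(1−α)), we have s/(n + δ) = (y*)^((1−α)/α) = 1.54^2.0303 = 2.4028.
Therefore s = 2.4028 × (n + δ) = 2.4028 × 0.129 = 0.3100.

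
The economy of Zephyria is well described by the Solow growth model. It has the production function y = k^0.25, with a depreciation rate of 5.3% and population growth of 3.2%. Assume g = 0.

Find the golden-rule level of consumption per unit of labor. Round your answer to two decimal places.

At the golden rule, f'(k) = n + δ, so α·k^(α−1) = n + δ and k_gold = (α/(n + δ))^(1/(1−α)).
k_gold = (0.25/0.085)^(1/0.75) = 2.9412^1.3333 ≈ 4.2139
c_gold = f(k_gold) − (n + δ)·k_gold = 1.4328 − 0.085×4.2139 ≈ 1.0746

c_gold ≈ 1.07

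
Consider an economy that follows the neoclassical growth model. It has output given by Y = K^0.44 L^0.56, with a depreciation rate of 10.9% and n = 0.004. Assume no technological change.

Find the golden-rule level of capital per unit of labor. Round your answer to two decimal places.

The golden rule sets f'(k) = n + δ, i.e. α·k^(α−1) = n + δ.
So k^(1−α) = α / (n + δ) = 0.44 / 0.113 = 3.8938.
k_gold = 3.8938^(1/0.56) ≈ 11.3302

k_gold ≈ 11.33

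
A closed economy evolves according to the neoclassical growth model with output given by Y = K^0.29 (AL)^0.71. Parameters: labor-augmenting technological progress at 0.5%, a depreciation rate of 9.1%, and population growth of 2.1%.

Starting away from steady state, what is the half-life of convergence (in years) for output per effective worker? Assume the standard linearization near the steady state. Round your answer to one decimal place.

about 8.3 years

Near the steady state the convergence rate is λ = (1 − α)(n + g + δ).
λ = (1 − 0.29) × 0.117 = 0.71 × 0.117 = 0.08307
Half-life = ln 2 / λ = 0.6931 / 0.08307 ≈ 8.34 years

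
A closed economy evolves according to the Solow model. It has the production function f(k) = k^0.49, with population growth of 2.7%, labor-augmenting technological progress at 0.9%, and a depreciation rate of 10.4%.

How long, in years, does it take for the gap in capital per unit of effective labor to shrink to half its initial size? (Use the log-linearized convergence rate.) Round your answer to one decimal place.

Near the steady state the convergence rate is λ = (1 − α)(n + g + δ).
λ = (1 − 0.49) × 0.140 = 0.51 × 0.140 = 0.0714
Half-life = ln 2 / λ = 0.6931 / 0.0714 ≈ 9.71 years

half-life ≈ 9.7 years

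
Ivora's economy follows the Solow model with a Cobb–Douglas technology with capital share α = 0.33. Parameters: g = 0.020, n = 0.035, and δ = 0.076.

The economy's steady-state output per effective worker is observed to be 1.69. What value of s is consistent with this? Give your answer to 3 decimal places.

s ≈ 0.380

At the steady state, Δk = 0, so s·k^α = (n + g + δ)·k.
Since y* = [s/(n + g + δ)]^(α/(1−α)), we have s/(n + g + δ) = (y*)^((1−α)/α) = 1.69^2.0303 = 2.9019.
Therefore s = 2.9019 × (n + g + δ) = 2.9019 × 0.131 = 0.3801.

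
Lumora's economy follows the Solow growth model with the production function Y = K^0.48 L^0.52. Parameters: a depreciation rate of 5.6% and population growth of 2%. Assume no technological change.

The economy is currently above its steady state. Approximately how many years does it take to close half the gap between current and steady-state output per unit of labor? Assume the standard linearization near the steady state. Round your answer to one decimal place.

t_½ ≈ 17.5 years

Near the steady state the convergence rate is λ = (1 − α)(n + δ).
λ = (1 − 0.48) × 0.076 = 0.52 × 0.076 = 0.03952
Half-life = ln 2 / λ = 0.6931 / 0.03952 ≈ 17.54 years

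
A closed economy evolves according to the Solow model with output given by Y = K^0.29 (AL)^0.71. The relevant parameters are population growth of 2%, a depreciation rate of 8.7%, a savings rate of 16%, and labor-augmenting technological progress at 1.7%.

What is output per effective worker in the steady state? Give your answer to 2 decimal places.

y* ≈ 1.11

At the steady state, Δk = 0, so s·k^α = (n + g + δ)·k.
Dividing both sides by k: k^(1−α) = s / (n + g + δ).
k^0.71 = 0.16 / (0.020 + 0.017 + 0.087) = 0.16 / 0.124 = 1.2903
k* = 1.2903^(1/0.71) ≈ 1.4319
y* = (k*)^α = 1.4319^0.29 ≈ 1.1097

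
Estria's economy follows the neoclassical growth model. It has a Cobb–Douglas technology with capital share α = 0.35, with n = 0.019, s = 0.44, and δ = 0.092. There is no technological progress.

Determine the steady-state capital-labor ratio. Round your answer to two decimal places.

At the steady state, Δk = 0, so s·k^α = (n + δ)·k.
Dividing both sides by k: k^(1−α) = s / (n + δ).
k^0.65 = 0.44 / (0.019 + 0.092) = 0.44 / 0.111 = 3.9640
k* = 3.9640^(1/0.65) ≈ 8.3216

k* ≈ 8.32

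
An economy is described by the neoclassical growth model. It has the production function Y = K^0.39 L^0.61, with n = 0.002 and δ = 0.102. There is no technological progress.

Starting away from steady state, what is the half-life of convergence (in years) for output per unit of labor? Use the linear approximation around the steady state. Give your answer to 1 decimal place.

about 10.9 years

Near the steady state the convergence rate is λ = (1 − α)(n + δ).
λ = (1 − 0.39) × 0.104 = 0.61 × 0.104 = 0.06344
Half-life = ln 2 / λ = 0.6931 / 0.06344 ≈ 10.93 years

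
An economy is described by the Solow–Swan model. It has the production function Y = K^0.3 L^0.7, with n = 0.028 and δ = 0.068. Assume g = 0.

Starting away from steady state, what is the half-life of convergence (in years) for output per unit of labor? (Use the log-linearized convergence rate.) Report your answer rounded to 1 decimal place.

Near the steady state the convergence rate is λ = (1 − α)(n + δ).
λ = (1 − 0.3) × 0.096 = 0.7 × 0.096 = 0.0672
Half-life = ln 2 / λ = 0.6931 / 0.0672 ≈ 10.31 years

about 10.3 years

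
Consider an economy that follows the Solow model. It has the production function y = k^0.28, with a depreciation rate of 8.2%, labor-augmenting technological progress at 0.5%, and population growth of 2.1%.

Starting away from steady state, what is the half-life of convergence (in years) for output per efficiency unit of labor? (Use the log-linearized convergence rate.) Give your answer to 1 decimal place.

Near the steady state the convergence rate is λ = (1 − α)(n + g + δ).
λ = (1 − 0.28) × 0.108 = 0.72 × 0.108 = 0.07776
Half-life = ln 2 / λ = 0.6931 / 0.07776 ≈ 8.91 years

about 8.9 years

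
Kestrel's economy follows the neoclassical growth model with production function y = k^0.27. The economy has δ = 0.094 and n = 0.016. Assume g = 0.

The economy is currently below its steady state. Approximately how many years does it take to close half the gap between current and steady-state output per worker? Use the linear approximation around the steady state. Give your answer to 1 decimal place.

Near the steady state the convergence rate is λ = (1 − α)(n + δ).
λ = (1 − 0.27) × 0.110 = 0.73 × 0.110 = 0.0803
Half-life = ln 2 / λ = 0.6931 / 0.0803 ≈ 8.63 years

about 8.6 years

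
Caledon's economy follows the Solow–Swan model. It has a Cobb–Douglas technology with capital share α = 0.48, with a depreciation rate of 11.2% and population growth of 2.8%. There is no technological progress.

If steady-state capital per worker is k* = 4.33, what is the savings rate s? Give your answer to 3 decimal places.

Steady state requires s·f(k) = (n + δ)·k, i.e. s·k^α = (n + δ)·k.
So s / (n + δ) = (k*)^(1−α) = 4.33^0.52 = 2.1428.
Therefore s = 2.1428 × (n + δ) = 2.1428 × 0.140 = 0.3000.

s ≈ 0.300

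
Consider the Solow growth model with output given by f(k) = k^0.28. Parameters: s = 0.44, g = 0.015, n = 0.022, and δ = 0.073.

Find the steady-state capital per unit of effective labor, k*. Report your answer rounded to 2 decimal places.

In steady state, investment equals break-even investment: s·k^α = (n + g + δ)·k.
Rearranging, k^(1−α) = s / (n + g + δ).
k^0.72 = 0.44 / (0.022 + 0.015 + 0.073) = 0.44 / 0.110 = 4.0000
k* = 4.0000^(1/0.72) ≈ 6.8580

k* ≈ 6.86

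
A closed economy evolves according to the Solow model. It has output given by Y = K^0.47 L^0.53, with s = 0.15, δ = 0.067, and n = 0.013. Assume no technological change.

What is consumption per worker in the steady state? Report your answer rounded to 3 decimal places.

c* ≈ 1.484

Steady state requires s·f(k) = (n + δ)·k, i.e. s·k^α = (n + δ)·k.
Dividing both sides by k: k^(1−α) = s / (n + δ).
k^0.53 = 0.15 / (0.013 + 0.067) = 0.15 / 0.080 = 1.8750
k* = 1.8750^(1/0.53) ≈ 3.2741
y* = (k*)^α = 3.2741^0.47 ≈ 1.7462
c* = (1 − s)·y* = (1 − 0.15) × 1.7462 ≈ 1.4843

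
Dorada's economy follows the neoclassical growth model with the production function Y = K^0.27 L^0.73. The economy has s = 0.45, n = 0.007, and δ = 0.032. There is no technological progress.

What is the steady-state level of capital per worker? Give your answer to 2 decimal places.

Steady state requires s·f(k) = (n + δ)·k, i.e. s·k^α = (n + δ)·k.
Dividing both sides by k: k^(1−α) = s / (n + δ).
k^0.73 = 0.45 / (0.007 + 0.032) = 0.45 / 0.039 = 11.5385
k* = 11.5385^(1/0.73) ≈ 28.5101

k* = 28.51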